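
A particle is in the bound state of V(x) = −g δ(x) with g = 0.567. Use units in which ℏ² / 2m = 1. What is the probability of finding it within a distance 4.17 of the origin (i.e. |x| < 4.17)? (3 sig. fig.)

P = 0.906

The normalised bound state is ψ = √κ e^{−κ|x|} with κ = mg/ℏ² = 0.2835.
P(|x| < d) = ∫_{−d}^{d} κ e^{−2κ|x|} dx = 1 − e^{−2κd} = 1 − e^{−2.364} = 0.9060.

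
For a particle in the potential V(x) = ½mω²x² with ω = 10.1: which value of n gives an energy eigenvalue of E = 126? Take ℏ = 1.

E_n = ℏω(n + ½) ⇒ n = E/(ℏω) − ½ = 126/10.1 − 0.5 = 11.975 → n = 12.

n = 12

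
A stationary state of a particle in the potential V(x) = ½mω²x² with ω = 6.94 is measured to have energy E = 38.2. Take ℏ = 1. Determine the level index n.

E_n = ℏω(n + ½) ⇒ n = E/(ℏω) − ½ = 38.2/6.94 − 0.5 = 5.004 → n = 5.

n = 5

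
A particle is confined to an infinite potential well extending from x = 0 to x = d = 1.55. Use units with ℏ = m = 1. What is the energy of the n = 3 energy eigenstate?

Requiring ψ(0) = ψ(d) = 0 quantises k = nπ/d, hence E_n = ℏ²k²/2m = n²π²ℏ²/(2md²).
E_3 = 3² × π² / (2 × 1 × 1.55²) = 18.49.

E = 18.5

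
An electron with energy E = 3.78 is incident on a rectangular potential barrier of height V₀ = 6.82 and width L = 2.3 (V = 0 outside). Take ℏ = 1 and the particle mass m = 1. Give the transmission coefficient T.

T = 0.0000469

Since E < V₀ the interior solution is evanescent with decay constant κ = √(2m(V₀ − E))/ℏ = 2.466.
κL = 5.671, sinh(κL) = 145.2.
Matching ψ, ψ′ at both faces gives T = [1 + V₀² sinh²(κL) / (4E(V₀ − E))]⁻¹ = 1/21330 = 0.0000469.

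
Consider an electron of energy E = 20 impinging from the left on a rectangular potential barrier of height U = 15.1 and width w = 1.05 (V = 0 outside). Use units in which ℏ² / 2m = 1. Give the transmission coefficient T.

E > U: inside the barrier k₂ = √(2m(E − U))/ℏ = 2.214, k₂w = 2.324.
T = [1 + U² sin²(k₂w) / (4E(E − U))]⁻¹ = 1/1.309 = 0.764.

T = 0.764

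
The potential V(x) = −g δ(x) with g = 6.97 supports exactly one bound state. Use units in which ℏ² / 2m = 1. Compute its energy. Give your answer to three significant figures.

E = -12.1

The bound state is ψ(x) = √κ e^{−κ|x|}. The derivative jump ψ'(0⁺) − ψ'(0⁻) = −(2mg/ℏ²)ψ(0) fixes κ = mg/ℏ² = 3.485.
Then E = −ℏ²κ²/(2m) = −mg²/(2ℏ²) = -12.15.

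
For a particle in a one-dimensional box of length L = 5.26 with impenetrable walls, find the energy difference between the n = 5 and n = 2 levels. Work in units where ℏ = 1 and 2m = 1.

E_n = n²π²ℏ²/(2mL²), so ΔE = (5² − 2²) π²ℏ²/(2mL²).
ΔE = 21 × π² / (2 × 0.5 × 5.26²) = 7.491.

ΔE = 7.49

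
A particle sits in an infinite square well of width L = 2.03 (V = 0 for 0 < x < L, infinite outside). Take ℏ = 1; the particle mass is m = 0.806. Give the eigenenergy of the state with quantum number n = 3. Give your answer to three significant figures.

E = 13.4

Requiring ψ(0) = ψ(L) = 0 quantises k = nπ/L, hence E_n = ℏ²k²/2m = n²π²ℏ²/(2mL²).
E_3 = 3² × π² / (2 × 0.806 × 2.03²) = 13.37.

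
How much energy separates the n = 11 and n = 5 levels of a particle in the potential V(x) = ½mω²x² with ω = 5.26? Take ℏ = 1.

ΔE = 31.6

E_n = ℏω(n + ½), so ΔE = (11 − 5) ℏω = 6 × 5.26 = 31.56.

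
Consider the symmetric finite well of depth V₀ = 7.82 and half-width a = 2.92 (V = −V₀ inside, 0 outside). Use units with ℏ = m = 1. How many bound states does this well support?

N = 8

The dimensionless depth is z₀ = a√(2mV₀)/ℏ = 2.92 × √(15.64) = 11.55.
A new bound state (alternating even/odd) appears each time z₀ passes a multiple of π/2, so N = ⌊2z₀/π⌋ + 1 = ⌊7.352⌋ + 1 = 8.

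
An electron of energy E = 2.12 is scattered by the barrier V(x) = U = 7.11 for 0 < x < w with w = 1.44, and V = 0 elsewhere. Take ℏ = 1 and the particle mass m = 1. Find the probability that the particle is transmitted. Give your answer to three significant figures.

E < U: inside the barrier ψ ∝ e^{±κx} with κ = √(2m(U − E))/ℏ = 3.159.
κw = 4.549, sinh(κw) = 47.27.
Matching ψ, ψ′ at both faces gives T = [1 + U² sinh²(κw) / (4E(U − E))]⁻¹ = 1/2670 = 0.000374.

T = 0.000374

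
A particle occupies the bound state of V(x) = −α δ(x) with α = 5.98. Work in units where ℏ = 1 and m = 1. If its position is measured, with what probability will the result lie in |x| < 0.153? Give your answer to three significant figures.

P = 0.840

The normalised bound state is ψ = √κ e^{−κ|x|} with κ = mα/ℏ² = 5.980.
P(|x| < d) = ∫_{−d}^{d} κ e^{−2κ|x|} dx = 1 − e^{−2κd} = 1 − e^{−1.830} = 0.8396.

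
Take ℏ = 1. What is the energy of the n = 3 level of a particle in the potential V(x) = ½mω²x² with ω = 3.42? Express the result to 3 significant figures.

E = 12.0

Using E_n = (n + ½)ℏω: E_3 = 3.5 × 3.42 = 11.97.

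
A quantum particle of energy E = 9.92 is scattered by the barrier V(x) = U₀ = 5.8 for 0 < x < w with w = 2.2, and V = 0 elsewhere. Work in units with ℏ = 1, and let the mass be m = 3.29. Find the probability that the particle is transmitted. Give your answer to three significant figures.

E > U₀: inside the barrier k₂ = √(2m(E − U₀))/ℏ = 5.207, k₂w = 11.45.
Matching at both interfaces gives T⁻¹ = 1 + U₀² sin²(k₂w) / [4E(E − U₀)] = 1.165, hence T = 0.858.

T = 0.858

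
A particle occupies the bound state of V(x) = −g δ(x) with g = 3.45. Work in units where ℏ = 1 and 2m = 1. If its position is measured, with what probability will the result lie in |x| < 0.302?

P = 0.647

The normalised bound state is ψ = √κ e^{−κ|x|} with κ = mg/ℏ² = 1.725.
P(|x| < d) = ∫_{−d}^{d} κ e^{−2κ|x|} dx = 1 − e^{−2κd} = 1 − e^{−1.042} = 0.6472.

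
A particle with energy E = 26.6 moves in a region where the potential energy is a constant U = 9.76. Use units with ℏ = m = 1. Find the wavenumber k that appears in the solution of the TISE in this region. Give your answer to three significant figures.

With E > U the solution is oscillatory, ψ ∝ e^{±ikx} with k = √(2m(E − U))/ℏ.
k = √(2 × 1 × 16.84) = 5.803.

k = 5.80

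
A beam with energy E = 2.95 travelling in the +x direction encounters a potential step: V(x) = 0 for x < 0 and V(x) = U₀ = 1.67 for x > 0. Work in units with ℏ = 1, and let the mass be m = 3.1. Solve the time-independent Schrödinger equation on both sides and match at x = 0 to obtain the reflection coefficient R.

R = 0.0423

On each side the TISE gives plane waves with k = √(2m(E − V))/ℏ: k₁ = √(2·3.1·2.95) = 4.277, k₂ = √(2·3.1·1.28) = 2.817.
Matching ψ and ψ′ at x = 0 gives r = (k₁ − k₂)/(k₁ + k₂), so R = r² = 0.04234 and T = 1 − R = 0.9577.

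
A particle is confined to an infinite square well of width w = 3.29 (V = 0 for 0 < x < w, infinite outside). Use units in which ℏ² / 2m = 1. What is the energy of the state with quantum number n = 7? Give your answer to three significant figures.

E = 44.7

The infinite-well eigenfunctions ψ_n = √(2/w) sin(nπx/w) vanish at both walls, giving E_n = n²π²ℏ²/(2mw²).
E_7 = 7² × π² / (2 × 0.5 × 3.29²) = 44.68.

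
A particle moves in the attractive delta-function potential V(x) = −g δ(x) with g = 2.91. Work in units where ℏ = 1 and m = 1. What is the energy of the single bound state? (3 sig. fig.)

E = -4.23

The bound state is ψ(x) = √κ e^{−κ|x|}. The derivative jump ψ'(0⁺) − ψ'(0⁻) = −(2mg/ℏ²)ψ(0) fixes κ = mg/ℏ² = 2.910.
Then E = −ℏ²κ²/(2m) = −mg²/(2ℏ²) = -4.234.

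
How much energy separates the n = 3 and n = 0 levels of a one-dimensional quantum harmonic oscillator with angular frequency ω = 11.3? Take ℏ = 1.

E_n = ℏω(n + ½), so ΔE = (3 − 0) ℏω = 3 × 11.3 = 33.90.

ΔE = 33.9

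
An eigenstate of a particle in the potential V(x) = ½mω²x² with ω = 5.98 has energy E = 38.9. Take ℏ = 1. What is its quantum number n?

Invert E_n = (n + ½)ℏω: n = E/ℏω − ½ = 6.005, so n = 6.

n = 6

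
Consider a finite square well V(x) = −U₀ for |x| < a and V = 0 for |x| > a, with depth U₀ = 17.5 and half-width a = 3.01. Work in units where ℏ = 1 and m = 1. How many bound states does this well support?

N = 12

Define the well-strength parameter z₀ = (a/ℏ)√(2mU₀) = 3.01 × √(2·1·17.5) = 17.81.
A new bound state (alternating even/odd) appears each time z₀ passes a multiple of π/2, so N = ⌊2z₀/π⌋ + 1 = ⌊11.34⌋ + 1 = 12.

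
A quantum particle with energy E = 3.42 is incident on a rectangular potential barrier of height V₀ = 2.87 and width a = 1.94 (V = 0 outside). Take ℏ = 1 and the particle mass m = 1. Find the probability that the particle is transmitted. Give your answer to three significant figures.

T = 0.533

E > V₀: inside the barrier k₂ = √(2m(E − V₀))/ℏ = 1.049, k₂a = 2.035.
T = [1 + V₀² sin²(k₂a) / (4E(E − V₀))]⁻¹ = 1/1.876 = 0.533.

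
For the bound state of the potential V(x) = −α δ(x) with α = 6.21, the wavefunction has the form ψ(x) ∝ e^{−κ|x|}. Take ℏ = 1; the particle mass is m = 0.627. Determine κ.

κ = 3.89

Integrate −(ℏ²/2m)ψ'' − αδ(x)ψ = Eψ from −ε to +ε: the ψ'' term gives ψ'(0⁺) − ψ'(0⁻) and the δ term gives −(2mα/ℏ²)ψ(0).
With ψ ∝ e^{−κ|x|} this yields −2κ = −2mα/ℏ², so κ = mα/ℏ² = 3.894.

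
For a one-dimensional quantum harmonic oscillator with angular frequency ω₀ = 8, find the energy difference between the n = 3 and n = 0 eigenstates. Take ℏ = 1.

E_n = ℏω₀(n + ½), so ΔE = (3 − 0) ℏω₀ = 3 × 8 = 24.00.

ΔE = 24.0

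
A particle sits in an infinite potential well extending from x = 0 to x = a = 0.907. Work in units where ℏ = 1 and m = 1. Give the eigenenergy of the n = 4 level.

E = 96.0

Requiring ψ(0) = ψ(a) = 0 quantises k = nπ/a, hence E_n = ℏ²k²/2m = n²π²ℏ²/(2ma²).
E_4 = 4² × π² / (2 × 1 × 0.907²) = 95.98.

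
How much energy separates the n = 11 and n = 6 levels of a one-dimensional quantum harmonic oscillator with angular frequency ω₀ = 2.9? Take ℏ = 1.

E_n = ℏω₀(n + ½), so ΔE = (11 − 6) ℏω₀ = 5 × 2.9 = 14.50.

ΔE = 14.5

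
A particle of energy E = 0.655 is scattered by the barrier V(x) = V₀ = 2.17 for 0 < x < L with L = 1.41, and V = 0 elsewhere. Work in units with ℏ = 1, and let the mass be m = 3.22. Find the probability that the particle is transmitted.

Since E < V₀ the interior solution is evanescent with decay constant κ = √(2m(V₀ − E))/ℏ = 3.124.
κL = 4.404, sinh(κL) = 40.89.
Matching ψ, ψ′ at both faces gives T = [1 + V₀² sinh²(κL) / (4E(V₀ − E))]⁻¹ = 1/1985 = 0.000504.

T = 0.000504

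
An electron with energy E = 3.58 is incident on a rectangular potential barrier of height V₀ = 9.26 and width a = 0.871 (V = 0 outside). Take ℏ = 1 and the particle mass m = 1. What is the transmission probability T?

T = 0.0106

E < V₀: inside the barrier ψ ∝ e^{±κx} with κ = √(2m(V₀ − E))/ℏ = 3.370.
κa = 2.936, sinh(κa) = 9.391.
The exact tunnelling result is T⁻¹ = 1 + V₀² sinh²(κa) / [4E(V₀ − E)] = 93.96, so T = 0.0106.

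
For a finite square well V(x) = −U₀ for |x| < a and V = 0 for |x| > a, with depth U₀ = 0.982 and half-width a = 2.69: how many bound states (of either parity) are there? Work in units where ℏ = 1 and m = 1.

N = 3

Define the well-strength parameter z₀ = (a/ℏ)√(2mU₀) = 2.69 × √(2·1·0.982) = 3.770.
The even/odd transcendental equations gain one root per π/2 in z₀, giving N = 1 + ⌊2z₀/π⌋ = 1 + ⌊2.400⌋ = 3.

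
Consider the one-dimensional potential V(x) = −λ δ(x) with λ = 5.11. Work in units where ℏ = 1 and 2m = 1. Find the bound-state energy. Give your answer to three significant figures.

E = -6.53

For x ≠ 0 the bound state is ψ ∝ e^{−κ|x|}; integrating the TISE across the delta gives the cusp condition 2κ = 2mλ/ℏ², so κ = 2.555.
Then E = −ℏ²κ²/(2m) = −mλ²/(2ℏ²) = -6.528.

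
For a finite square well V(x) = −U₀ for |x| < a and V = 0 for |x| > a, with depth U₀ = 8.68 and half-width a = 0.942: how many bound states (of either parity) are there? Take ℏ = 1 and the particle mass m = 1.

Define the well-strength parameter z₀ = (a/ℏ)√(2mU₀) = 0.942 × √(2·1·8.68) = 3.925.
The even/odd transcendental equations gain one root per π/2 in z₀, giving N = 1 + ⌊2z₀/π⌋ = 1 + ⌊2.499⌋ = 3.

N = 3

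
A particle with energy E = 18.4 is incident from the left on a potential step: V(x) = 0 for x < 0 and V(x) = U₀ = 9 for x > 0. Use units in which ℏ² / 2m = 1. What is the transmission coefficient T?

T = 0.972

On each side the TISE gives plane waves with k = √(2m(E − V))/ℏ: k₁ = √(2·½·18.4) = 4.290, k₂ = √(2·½·9.4) = 3.066.
Matching ψ and ψ′ at x = 0 gives r = (k₁ − k₂)/(k₁ + k₂), so R = r² = 0.02767 and T = 1 − R = 0.9723.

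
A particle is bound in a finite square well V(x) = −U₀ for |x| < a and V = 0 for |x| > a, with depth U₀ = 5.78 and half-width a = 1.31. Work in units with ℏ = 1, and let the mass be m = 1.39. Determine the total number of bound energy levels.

N = 4

The dimensionless depth is z₀ = a√(2mU₀)/ℏ = 1.31 × √(16.07) = 5.251.
The even/odd transcendental equations gain one root per π/2 in z₀, giving N = 1 + ⌊2z₀/π⌋ = 1 + ⌊3.343⌋ = 4.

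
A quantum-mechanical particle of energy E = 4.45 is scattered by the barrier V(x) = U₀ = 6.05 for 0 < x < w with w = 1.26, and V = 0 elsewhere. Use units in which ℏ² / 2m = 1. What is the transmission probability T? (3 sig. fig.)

T = 0.123

E < U₀: inside the barrier ψ ∝ e^{±κx} with κ = √(2m(U₀ − E))/ℏ = 1.265.
κw = 1.594, sinh(κw) = 2.360.
The exact tunnelling result is T⁻¹ = 1 + U₀² sinh²(κw) / [4E(U₀ − E)] = 8.156, so T = 0.123.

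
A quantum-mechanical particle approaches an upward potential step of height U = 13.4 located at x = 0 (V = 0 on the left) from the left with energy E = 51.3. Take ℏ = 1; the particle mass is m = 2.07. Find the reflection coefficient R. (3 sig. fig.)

On each side the TISE gives plane waves with k = √(2m(E − V))/ℏ: k₁ = √(2·2.07·51.3) = 14.57, k₂ = √(2·2.07·37.9) = 12.53.
Matching ψ and ψ′ at x = 0 gives r = (k₁ − k₂)/(k₁ + k₂), so R = r² = 0.005706 and T = 1 − R = 0.9943.

R = 0.00571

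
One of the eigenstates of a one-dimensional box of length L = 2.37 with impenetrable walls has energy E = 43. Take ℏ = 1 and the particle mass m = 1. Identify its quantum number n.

n = 7

From E_n = n²π²ℏ²/(2mL²) invert to n = √(2mL²E)/(πℏ).
n = (2.37/π) × √(2 × 1 × 43) = 6.996 → n = 7.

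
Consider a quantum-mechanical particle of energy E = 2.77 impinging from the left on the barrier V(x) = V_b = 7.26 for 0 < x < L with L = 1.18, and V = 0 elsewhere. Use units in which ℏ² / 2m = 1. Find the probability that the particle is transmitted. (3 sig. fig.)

T = 0.0251

E < V_b: inside the barrier ψ ∝ e^{±κx} with κ = √(2m(V_b − E))/ℏ = 2.119.
κL = 2.500, sinh(κL) = 6.053.
The exact tunnelling result is T⁻¹ = 1 + V_b² sinh²(κL) / [4E(V_b − E)] = 39.81, so T = 0.0251.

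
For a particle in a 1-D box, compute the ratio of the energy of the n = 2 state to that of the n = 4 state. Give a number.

0.25

Since E_n ∝ n², the ratio is (2/4)² = 0.25.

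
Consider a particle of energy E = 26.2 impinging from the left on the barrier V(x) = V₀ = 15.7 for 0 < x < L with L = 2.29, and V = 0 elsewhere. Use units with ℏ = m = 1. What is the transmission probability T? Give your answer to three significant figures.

T = 0.853

E > V₀: inside the barrier k₂ = √(2m(E − V₀))/ℏ = 4.583, k₂L = 10.49.
T = [1 + V₀² sin²(k₂L) / (4E(E − V₀))]⁻¹ = 1/1.172 = 0.853.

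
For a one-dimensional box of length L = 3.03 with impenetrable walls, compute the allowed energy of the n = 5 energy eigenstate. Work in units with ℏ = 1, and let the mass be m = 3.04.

E = 4.42

The infinite-well eigenfunctions ψ_n = √(2/L) sin(nπx/L) vanish at both walls, giving E_n = n²π²ℏ²/(2mL²).
E_5 = 5² × π² / (2 × 3.04 × 3.03²) = 4.420.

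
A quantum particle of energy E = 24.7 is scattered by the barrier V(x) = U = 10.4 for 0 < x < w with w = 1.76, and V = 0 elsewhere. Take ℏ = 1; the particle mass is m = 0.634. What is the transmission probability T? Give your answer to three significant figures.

E > U: inside the barrier k₂ = √(2m(E − U))/ℏ = 4.258, k₂w = 7.494.
T = [1 + U² sin²(k₂w) / (4E(E − U))]⁻¹ = 1/1.067 = 0.937.

T = 0.937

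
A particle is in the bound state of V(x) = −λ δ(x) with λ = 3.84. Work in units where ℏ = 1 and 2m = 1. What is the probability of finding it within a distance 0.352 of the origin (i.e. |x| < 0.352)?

P = 0.741

The normalised bound state is ψ = √κ e^{−κ|x|} with κ = mλ/ℏ² = 1.920.
P(|x| < d) = ∫_{−d}^{d} κ e^{−2κ|x|} dx = 1 − e^{−2κd} = 1 − e^{−1.352} = 0.7412.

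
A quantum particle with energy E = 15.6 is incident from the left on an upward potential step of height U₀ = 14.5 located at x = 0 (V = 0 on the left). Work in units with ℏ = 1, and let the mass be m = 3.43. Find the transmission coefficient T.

T = 0.663

On each side the TISE gives plane waves with k = √(2m(E − V))/ℏ: k₁ = √(2·3.43·15.6) = 10.34, k₂ = √(2·3.43·1.1) = 2.747.
Matching ψ and ψ′ at x = 0 gives r = (k₁ − k₂)/(k₁ + k₂), so R = r² = 0.3368 and T = 1 − R = 0.6632.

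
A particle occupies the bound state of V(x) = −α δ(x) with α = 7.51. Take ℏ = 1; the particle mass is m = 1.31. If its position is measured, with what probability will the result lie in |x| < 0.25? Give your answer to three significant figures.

P = 0.993

The normalised bound state is ψ = √κ e^{−κ|x|} with κ = mα/ℏ² = 9.838.
P(|x| < d) = ∫_{−d}^{d} κ e^{−2κ|x|} dx = 1 − e^{−2κd} = 1 − e^{−4.919} = 0.9927.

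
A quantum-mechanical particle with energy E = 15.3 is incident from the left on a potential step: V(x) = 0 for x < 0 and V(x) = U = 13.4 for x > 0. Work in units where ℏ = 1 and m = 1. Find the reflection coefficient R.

R = 0.229

On each side the TISE gives plane waves with k = √(2m(E − V))/ℏ: k₁ = √(2·1·15.3) = 5.532, k₂ = √(2·1·1.9) = 1.949.
Continuity of ψ and ψ′ at the step yields the reflection amplitude r = (k₁ − k₂)/(k₁ + k₂) = 0.4789; thus R = |r|² = 0.2293, T = 0.7707.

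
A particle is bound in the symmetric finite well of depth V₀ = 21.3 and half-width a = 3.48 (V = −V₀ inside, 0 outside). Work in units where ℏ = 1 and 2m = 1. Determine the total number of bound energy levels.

Define the well-strength parameter z₀ = (a/ℏ)√(2mV₀) = 3.48 × √(2·0.5·21.3) = 16.06.
A new bound state (alternating even/odd) appears each time z₀ passes a multiple of π/2, so N = ⌊2z₀/π⌋ + 1 = ⌊10.22⌋ + 1 = 11.

N = 11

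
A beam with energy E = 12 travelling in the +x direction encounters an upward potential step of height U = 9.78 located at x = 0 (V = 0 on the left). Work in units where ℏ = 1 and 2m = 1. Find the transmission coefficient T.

T = 0.841

The wavenumbers are k₁ = √(2mE)/ℏ = 3.464 on the left and k₂ = √(2m(E − U))/ℏ = 1.490 on the right.
Matching ψ and ψ′ at x = 0 gives r = (k₁ − k₂)/(k₁ + k₂), so R = r² = 0.1588 and T = 1 − R = 0.8412.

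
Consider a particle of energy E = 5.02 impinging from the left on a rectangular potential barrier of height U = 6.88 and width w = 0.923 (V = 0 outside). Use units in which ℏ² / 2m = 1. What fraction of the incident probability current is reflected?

R = 0.769

E < U: inside the barrier ψ ∝ e^{±κx} with κ = √(2m(U − E))/ℏ = 1.364.
κw = 1.259, sinh(κw) = 1.619.
The exact tunnelling result is T⁻¹ = 1 + U² sinh²(κw) / [4E(U − E)] = 4.320, so T = 0.231.
R = 1 − T = 0.769.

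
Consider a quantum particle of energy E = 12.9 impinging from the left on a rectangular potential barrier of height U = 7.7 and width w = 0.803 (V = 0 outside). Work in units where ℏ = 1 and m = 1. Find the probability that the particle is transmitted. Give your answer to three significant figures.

Above the barrier the interior wavenumber is k₂ = √(2m(E − U))/ℏ = 3.225, giving phase k₂w = 2.590.
Matching at both interfaces gives T⁻¹ = 1 + U² sin²(k₂w) / [4E(E − U)] = 1.061, hence T = 0.943.

T = 0.943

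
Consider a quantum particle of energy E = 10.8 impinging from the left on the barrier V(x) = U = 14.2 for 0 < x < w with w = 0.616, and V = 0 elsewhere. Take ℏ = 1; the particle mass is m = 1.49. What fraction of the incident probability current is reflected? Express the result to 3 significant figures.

R = 0.943

Since E < U the interior solution is evanescent with decay constant κ = √(2m(U − E))/ℏ = 3.183.
κw = 1.961, sinh(κw) = 3.482.
Matching ψ, ψ′ at both faces gives T = [1 + U² sinh²(κw) / (4E(U − E))]⁻¹ = 1/17.65 = 0.0567.
R = 1 − T = 0.943.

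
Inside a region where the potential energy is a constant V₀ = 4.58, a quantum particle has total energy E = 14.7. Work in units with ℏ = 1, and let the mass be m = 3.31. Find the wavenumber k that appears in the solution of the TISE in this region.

k = 8.19

With E > V₀ the solution is oscillatory, ψ ∝ e^{±ikx} with k = √(2m(E − V₀))/ℏ.
k = √(2 × 3.31 × 10.12) = 8.185.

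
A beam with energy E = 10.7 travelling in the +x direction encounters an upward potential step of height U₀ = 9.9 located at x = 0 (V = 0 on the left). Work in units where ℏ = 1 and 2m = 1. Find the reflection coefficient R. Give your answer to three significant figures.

R = 0.326

The wavenumbers are k₁ = √(2mE)/ℏ = 3.271 on the left and k₂ = √(2m(E − U₀))/ℏ = 0.8944 on the right.
Continuity of ψ and ψ′ at the step yields the reflection amplitude r = (k₁ − k₂)/(k₁ + k₂) = 0.5706; thus R = |r|² = 0.3255, T = 0.6745.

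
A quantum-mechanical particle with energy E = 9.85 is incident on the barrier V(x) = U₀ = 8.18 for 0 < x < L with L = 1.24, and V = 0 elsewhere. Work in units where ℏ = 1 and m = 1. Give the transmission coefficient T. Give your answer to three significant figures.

E > U₀: inside the barrier k₂ = √(2m(E − U₀))/ℏ = 1.828, k₂L = 2.266.
T = [1 + U₀² sin²(k₂L) / (4E(E − U₀))]⁻¹ = 1/1.600 = 0.625.

T = 0.625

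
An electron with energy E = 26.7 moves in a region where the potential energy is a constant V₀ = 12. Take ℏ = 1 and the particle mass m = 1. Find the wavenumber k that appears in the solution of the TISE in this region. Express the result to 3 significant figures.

With E > V₀ the solution is oscillatory, ψ ∝ e^{±ikx} with k = √(2m(E − V₀))/ℏ.
k = √(2 × 1 × 14.7) = 5.422.

k = 5.42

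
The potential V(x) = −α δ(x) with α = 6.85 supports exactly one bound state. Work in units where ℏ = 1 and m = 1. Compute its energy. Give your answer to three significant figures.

E = -23.5

The bound state is ψ(x) = √κ e^{−κ|x|}. The derivative jump ψ'(0⁺) − ψ'(0⁻) = −(2mα/ℏ²)ψ(0) fixes κ = mα/ℏ² = 6.850.
Then E = −ℏ²κ²/(2m) = −mα²/(2ℏ²) = -23.46.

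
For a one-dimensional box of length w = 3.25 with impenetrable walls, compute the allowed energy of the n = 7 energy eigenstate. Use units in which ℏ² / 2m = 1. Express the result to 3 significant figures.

E = 45.8

Requiring ψ(0) = ψ(w) = 0 quantises k = nπ/w, hence E_n = ℏ²k²/2m = n²π²ℏ²/(2mw²).
E_7 = 7² × π² / (2 × 0.5 × 3.25²) = 45.79.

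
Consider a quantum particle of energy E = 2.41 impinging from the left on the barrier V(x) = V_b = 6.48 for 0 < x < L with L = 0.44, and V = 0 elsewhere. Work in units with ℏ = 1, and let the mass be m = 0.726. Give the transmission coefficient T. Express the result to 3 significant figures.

E < V_b: inside the barrier ψ ∝ e^{±κx} with κ = √(2m(V_b − E))/ℏ = 2.431.
κL = 1.070, sinh(κL) = 1.286.
Matching ψ, ψ′ at both faces gives T = [1 + V_b² sinh²(κL) / (4E(V_b − E))]⁻¹ = 1/2.769 = 0.361.

T = 0.361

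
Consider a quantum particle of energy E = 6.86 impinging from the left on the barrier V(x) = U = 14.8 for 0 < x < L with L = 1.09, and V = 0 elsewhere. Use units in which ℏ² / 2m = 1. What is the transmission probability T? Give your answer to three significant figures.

E < U: inside the barrier ψ ∝ e^{±κx} with κ = √(2m(U − E))/ℏ = 2.818.
κL = 3.071, sinh(κL) = 10.76.
Matching ψ, ψ′ at both faces gives T = [1 + U² sinh²(κL) / (4E(U − E))]⁻¹ = 1/117.5 = 0.00851.

T = 0.00851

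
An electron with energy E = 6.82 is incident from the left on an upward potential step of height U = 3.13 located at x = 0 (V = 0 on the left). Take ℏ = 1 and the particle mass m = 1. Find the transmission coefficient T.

The wavenumbers are k₁ = √(2mE)/ℏ = 3.693 on the left and k₂ = √(2m(E − U))/ℏ = 2.717 on the right.
Matching ψ and ψ′ at x = 0 gives r = (k₁ − k₂)/(k₁ + k₂), so R = r² = 0.02321 and T = 1 − R = 0.9768.

T = 0.977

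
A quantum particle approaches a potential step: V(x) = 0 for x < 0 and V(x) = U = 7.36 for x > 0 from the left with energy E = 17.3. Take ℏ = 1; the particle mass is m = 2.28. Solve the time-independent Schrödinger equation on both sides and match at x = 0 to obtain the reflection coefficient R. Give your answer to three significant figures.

The wavenumbers are k₁ = √(2mE)/ℏ = 8.882 on the left and k₂ = √(2m(E − U))/ℏ = 6.732 on the right.
Matching ψ and ψ′ at x = 0 gives r = (k₁ − k₂)/(k₁ + k₂), so R = r² = 0.01895 and T = 1 − R = 0.9811.

R = 0.0189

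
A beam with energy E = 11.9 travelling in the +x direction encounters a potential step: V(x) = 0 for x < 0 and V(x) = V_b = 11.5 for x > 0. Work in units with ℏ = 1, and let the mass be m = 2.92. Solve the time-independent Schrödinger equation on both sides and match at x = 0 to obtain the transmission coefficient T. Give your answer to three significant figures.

T = 0.524

The wavenumbers are k₁ = √(2mE)/ℏ = 8.336 on the left and k₂ = √(2m(E − V_b))/ℏ = 1.528 on the right.
Continuity of ψ and ψ′ at the step yields the reflection amplitude r = (k₁ − k₂)/(k₁ + k₂) = 0.6901; thus R = |r|² = 0.4763, T = 0.5237.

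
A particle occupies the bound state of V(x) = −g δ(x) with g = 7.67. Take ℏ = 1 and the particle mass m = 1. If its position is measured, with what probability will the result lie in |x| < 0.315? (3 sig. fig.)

The normalised bound state is ψ = √κ e^{−κ|x|} with κ = mg/ℏ² = 7.670.
P(|x| < d) = ∫_{−d}^{d} κ e^{−2κ|x|} dx = 1 − e^{−2κd} = 1 − e^{−4.832} = 0.9920.

P = 0.992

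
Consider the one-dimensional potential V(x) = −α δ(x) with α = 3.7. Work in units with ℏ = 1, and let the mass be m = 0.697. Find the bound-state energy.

E = -4.77

For x ≠ 0 the bound state is ψ ∝ e^{−κ|x|}; integrating the TISE across the delta gives the cusp condition 2κ = 2mα/ℏ², so κ = 2.579.
Then E = −ℏ²κ²/(2m) = −mα²/(2ℏ²) = -4.771.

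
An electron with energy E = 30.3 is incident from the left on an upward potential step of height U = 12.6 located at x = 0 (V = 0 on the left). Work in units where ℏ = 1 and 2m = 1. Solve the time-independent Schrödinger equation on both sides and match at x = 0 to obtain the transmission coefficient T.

On each side the TISE gives plane waves with k = √(2m(E − V))/ℏ: k₁ = √(2·½·30.3) = 5.505, k₂ = √(2·½·17.7) = 4.207.
Continuity of ψ and ψ′ at the step yields the reflection amplitude r = (k₁ − k₂)/(k₁ + k₂) = 0.1336; thus R = |r|² = 0.01785, T = 0.9822.

T = 0.982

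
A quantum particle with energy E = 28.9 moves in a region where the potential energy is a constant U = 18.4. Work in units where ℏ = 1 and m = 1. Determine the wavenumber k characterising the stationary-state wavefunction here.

k = 4.58

With E > U the solution is oscillatory, ψ ∝ e^{±ikx} with k = √(2m(E − U))/ℏ.
k = √(2 × 1 × 10.5) = 4.583.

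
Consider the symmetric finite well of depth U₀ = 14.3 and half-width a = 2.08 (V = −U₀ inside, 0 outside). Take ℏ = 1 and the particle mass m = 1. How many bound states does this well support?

N = 8

Define the well-strength parameter z₀ = (a/ℏ)√(2mU₀) = 2.08 × √(2·1·14.3) = 11.12.
The even/odd transcendental equations gain one root per π/2 in z₀, giving N = 1 + ⌊2z₀/π⌋ = 1 + ⌊7.082⌋ = 8.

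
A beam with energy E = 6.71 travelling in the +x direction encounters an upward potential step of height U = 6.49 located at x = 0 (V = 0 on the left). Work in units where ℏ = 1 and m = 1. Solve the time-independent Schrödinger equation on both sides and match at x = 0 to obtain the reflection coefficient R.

The wavenumbers are k₁ = √(2mE)/ℏ = 3.663 on the left and k₂ = √(2m(E − U))/ℏ = 0.6633 on the right.
Continuity of ψ and ψ′ at the step yields the reflection amplitude r = (k₁ − k₂)/(k₁ + k₂) = 0.6934; thus R = |r|² = 0.4808, T = 0.5192.

R = 0.481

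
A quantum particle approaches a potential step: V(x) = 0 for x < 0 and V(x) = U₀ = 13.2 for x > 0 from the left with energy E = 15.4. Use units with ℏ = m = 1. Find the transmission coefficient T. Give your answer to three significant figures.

On each side the TISE gives plane waves with k = √(2m(E − V))/ℏ: k₁ = √(2·1·15.4) = 5.550, k₂ = √(2·1·2.2) = 2.098.
Matching ψ and ψ′ at x = 0 gives r = (k₁ − k₂)/(k₁ + k₂), so R = r² = 0.2038 and T = 1 − R = 0.7962.

T = 0.796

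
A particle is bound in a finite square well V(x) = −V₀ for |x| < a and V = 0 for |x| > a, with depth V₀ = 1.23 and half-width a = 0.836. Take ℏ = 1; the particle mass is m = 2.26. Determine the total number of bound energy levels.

The dimensionless depth is z₀ = a√(2mV₀)/ℏ = 0.836 × √(5.560) = 1.971.
The even/odd transcendental equations gain one root per π/2 in z₀, giving N = 1 + ⌊2z₀/π⌋ = 1 + ⌊1.255⌋ = 2.

N = 2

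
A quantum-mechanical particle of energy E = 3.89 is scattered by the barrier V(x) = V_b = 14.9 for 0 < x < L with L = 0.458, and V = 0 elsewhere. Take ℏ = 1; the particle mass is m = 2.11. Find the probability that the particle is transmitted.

E < V_b: inside the barrier ψ ∝ e^{±κx} with κ = √(2m(V_b − E))/ℏ = 6.816.
κL = 3.122, sinh(κL) = 11.32.
Matching ψ, ψ′ at both faces gives T = [1 + V_b² sinh²(κL) / (4E(V_b − E))]⁻¹ = 1/167.1 = 0.00598.

T = 0.00598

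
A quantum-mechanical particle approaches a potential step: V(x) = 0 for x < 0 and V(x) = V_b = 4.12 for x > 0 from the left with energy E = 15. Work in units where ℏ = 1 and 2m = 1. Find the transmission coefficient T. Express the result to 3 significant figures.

The wavenumbers are k₁ = √(2mE)/ℏ = 3.873 on the left and k₂ = √(2m(E − V_b))/ℏ = 3.298 on the right.
Matching ψ and ψ′ at x = 0 gives r = (k₁ − k₂)/(k₁ + k₂), so R = r² = 0.006417 and T = 1 − R = 0.9936.

T = 0.994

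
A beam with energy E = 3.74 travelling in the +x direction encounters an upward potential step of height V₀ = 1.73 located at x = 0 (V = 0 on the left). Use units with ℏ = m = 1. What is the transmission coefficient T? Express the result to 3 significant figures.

On each side the TISE gives plane waves with k = √(2m(E − V))/ℏ: k₁ = √(2·1·3.74) = 2.735, k₂ = √(2·1·2.01) = 2.005.
Continuity of ψ and ψ′ at the step yields the reflection amplitude r = (k₁ − k₂)/(k₁ + k₂) = 0.1540; thus R = |r|² = 0.02372, T = 0.9763.

T = 0.976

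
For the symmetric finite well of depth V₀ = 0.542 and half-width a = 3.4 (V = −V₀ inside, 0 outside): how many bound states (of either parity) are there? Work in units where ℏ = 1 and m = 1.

N = 3

Define the well-strength parameter z₀ = (a/ℏ)√(2mV₀) = 3.4 × √(2·1·0.542) = 3.540.
A new bound state (alternating even/odd) appears each time z₀ passes a multiple of π/2, so N = ⌊2z₀/π⌋ + 1 = ⌊2.254⌋ + 1 = 3.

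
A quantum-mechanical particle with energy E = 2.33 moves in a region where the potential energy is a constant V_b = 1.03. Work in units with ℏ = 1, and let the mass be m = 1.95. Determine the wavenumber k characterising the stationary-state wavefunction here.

With E > V_b the solution is oscillatory, ψ ∝ e^{±ikx} with k = √(2m(E − V_b))/ℏ.
k = √(2 × 1.95 × 1.3) = 2.252.

k = 2.25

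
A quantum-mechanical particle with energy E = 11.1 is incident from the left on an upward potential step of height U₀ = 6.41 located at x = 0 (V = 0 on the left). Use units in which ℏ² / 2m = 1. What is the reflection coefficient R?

On each side the TISE gives plane waves with k = √(2m(E − V))/ℏ: k₁ = √(2·½·11.1) = 3.332, k₂ = √(2·½·4.69) = 2.166.
Continuity of ψ and ψ′ at the step yields the reflection amplitude r = (k₁ − k₂)/(k₁ + k₂) = 0.2121; thus R = |r|² = 0.04499, T = 0.9550.

R = 0.0450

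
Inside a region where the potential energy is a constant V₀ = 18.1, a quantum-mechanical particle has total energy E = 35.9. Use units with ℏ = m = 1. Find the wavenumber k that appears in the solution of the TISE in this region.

k = 5.97

With E > V₀ the solution is oscillatory, ψ ∝ e^{±ikx} with k = √(2m(E − V₀))/ℏ.
k = √(2 × 1 × 17.8) = 5.967.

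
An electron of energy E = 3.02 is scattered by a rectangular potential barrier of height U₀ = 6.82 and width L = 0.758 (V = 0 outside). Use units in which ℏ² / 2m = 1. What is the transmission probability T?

T = 0.186

Since E < U₀ the interior solution is evanescent with decay constant κ = √(2m(U₀ − E))/ℏ = 1.949.
κL = 1.478, sinh(κL) = 2.077.
The exact tunnelling result is T⁻¹ = 1 + U₀² sinh²(κL) / [4E(U₀ − E)] = 5.372, so T = 0.186.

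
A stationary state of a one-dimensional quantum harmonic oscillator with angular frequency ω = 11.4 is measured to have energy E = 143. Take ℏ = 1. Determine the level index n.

E_n = ℏω(n + ½) ⇒ n = E/(ℏω) − ½ = 143/11.4 − 0.5 = 12.044 → n = 12.

n = 12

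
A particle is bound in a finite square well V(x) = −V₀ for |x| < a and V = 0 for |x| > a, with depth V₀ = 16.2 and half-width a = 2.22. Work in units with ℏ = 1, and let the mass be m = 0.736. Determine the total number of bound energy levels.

N = 7

Define the well-strength parameter z₀ = (a/ℏ)√(2mV₀) = 2.22 × √(2·0.736·16.2) = 10.84.
The even/odd transcendental equations gain one root per π/2 in z₀, giving N = 1 + ⌊2z₀/π⌋ = 1 + ⌊6.902⌋ = 7.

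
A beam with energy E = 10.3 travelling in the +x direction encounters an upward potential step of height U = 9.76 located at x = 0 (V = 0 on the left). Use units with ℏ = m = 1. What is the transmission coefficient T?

The wavenumbers are k₁ = √(2mE)/ℏ = 4.539 on the left and k₂ = √(2m(E − U))/ℏ = 1.039 on the right.
Continuity of ψ and ψ′ at the step yields the reflection amplitude r = (k₁ − k₂)/(k₁ + k₂) = 0.6274; thus R = |r|² = 0.3936, T = 0.6064.

T = 0.606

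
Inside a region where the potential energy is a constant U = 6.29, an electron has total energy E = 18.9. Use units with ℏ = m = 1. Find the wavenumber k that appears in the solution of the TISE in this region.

k = 5.02

With E > U the solution is oscillatory, ψ ∝ e^{±ikx} with k = √(2m(E − U))/ℏ.
k = √(2 × 1 × 12.61) = 5.022.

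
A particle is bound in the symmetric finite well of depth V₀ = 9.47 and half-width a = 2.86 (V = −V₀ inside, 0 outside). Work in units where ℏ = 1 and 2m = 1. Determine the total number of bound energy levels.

The dimensionless depth is z₀ = a√(2mV₀)/ℏ = 2.86 × √(9.470) = 8.801.
The even/odd transcendental equations gain one root per π/2 in z₀, giving N = 1 + ⌊2z₀/π⌋ = 1 + ⌊5.603⌋ = 6.

N = 6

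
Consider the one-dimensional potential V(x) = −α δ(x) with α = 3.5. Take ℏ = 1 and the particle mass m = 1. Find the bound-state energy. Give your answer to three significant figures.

E = -6.13

For x ≠ 0 the bound state is ψ ∝ e^{−κ|x|}; integrating the TISE across the delta gives the cusp condition 2κ = 2mα/ℏ², so κ = 3.500.
Then E = −ℏ²κ²/(2m) = −mα²/(2ℏ²) = -6.125.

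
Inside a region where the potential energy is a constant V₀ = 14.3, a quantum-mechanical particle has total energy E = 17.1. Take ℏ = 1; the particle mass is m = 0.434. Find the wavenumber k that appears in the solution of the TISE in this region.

k = 1.56

With E > V₀ the solution is oscillatory, ψ ∝ e^{±ikx} with k = √(2m(E − V₀))/ℏ.
k = √(2 × 0.434 × 2.8) = 1.559.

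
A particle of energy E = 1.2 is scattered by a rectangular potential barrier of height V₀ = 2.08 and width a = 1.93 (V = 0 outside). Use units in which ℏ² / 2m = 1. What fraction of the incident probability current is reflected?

E < V₀: inside the barrier ψ ∝ e^{±κx} with κ = √(2m(V₀ − E))/ℏ = 0.9381.
κa = 1.811, sinh(κa) = 2.975.
Matching ψ, ψ′ at both faces gives T = [1 + V₀² sinh²(κa) / (4E(V₀ − E))]⁻¹ = 1/10.06 = 0.0994.
R = 1 − T = 0.901.

R = 0.901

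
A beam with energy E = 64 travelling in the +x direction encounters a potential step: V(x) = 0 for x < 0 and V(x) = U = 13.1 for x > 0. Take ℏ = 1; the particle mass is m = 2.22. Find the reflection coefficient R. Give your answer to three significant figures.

R = 0.00327

On each side the TISE gives plane waves with k = √(2m(E − V))/ℏ: k₁ = √(2·2.22·64) = 16.86, k₂ = √(2·2.22·50.9) = 15.03.
Continuity of ψ and ψ′ at the step yields the reflection amplitude r = (k₁ − k₂)/(k₁ + k₂) = 0.05719; thus R = |r|² = 0.003271, T = 0.9967.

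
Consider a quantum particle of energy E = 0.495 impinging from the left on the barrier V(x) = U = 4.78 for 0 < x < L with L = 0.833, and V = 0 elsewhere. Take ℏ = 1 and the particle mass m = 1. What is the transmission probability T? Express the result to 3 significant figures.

T = 0.0114

E < U: inside the barrier ψ ∝ e^{±κx} with κ = √(2m(U − E))/ℏ = 2.927.
κL = 2.439, sinh(κL) = 5.685.
Matching ψ, ψ′ at both faces gives T = [1 + U² sinh²(κL) / (4E(U − E))]⁻¹ = 1/88.03 = 0.0114.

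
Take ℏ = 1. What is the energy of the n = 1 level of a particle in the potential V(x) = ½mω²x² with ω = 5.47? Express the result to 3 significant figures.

E = 8.21

Using E_n = (n + ½)ℏω: E_1 = 1.5 × 5.47 = 8.205.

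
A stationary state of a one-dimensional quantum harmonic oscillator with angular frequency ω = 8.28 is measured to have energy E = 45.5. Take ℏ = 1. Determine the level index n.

n = 5

Invert E_n = (n + ½)ℏω: n = E/ℏω − ½ = 4.995, so n = 5.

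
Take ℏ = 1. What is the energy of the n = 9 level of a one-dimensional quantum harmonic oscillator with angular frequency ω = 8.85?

E = 84.1

Using E_n = (n + ½)ℏω: E_9 = 9.5 × 8.85 = 84.08.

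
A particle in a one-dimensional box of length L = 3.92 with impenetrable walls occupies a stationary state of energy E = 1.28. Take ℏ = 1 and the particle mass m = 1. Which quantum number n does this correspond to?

From E_n = n²π²ℏ²/(2mL²) invert to n = √(2mL²E)/(πℏ).
n = (3.92/π) × √(2 × 1 × 1.28) = 1.996 → n = 2.

n = 2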